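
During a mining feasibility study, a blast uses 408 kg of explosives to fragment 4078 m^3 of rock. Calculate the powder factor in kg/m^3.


Powder factor = explosive mass / rock volume
= 408 / 4078
= 0.1 kg/m^3

0.1 kg/m^3


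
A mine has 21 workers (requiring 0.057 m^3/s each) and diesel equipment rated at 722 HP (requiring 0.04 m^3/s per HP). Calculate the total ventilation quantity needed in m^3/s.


30.077 m^3/s

Airflow for workers:
Q_people = 21 * 0.057 = 1.197 m^3/s
Airflow for diesel equipment:
Q_diesel = 722 * 0.04 = 28.88 m^3/s
Total ventilation:
Q_total = 1.197 + 28.88
= 30.077 m^3/s


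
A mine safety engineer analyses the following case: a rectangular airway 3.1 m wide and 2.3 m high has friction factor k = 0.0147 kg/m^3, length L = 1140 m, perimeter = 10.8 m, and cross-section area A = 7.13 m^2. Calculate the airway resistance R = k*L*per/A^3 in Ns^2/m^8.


0.4993 Ns^2/m^8

Compute the numerator:
k * L * per = 0.0147 * 1140 * 10.8
= 180.9864
Compute the denominator:
A^3 = 7.13^3 = 362.467097
Resistance:
R = 180.9864 / 362.467097
= 0.4993 Ns^2/m^8


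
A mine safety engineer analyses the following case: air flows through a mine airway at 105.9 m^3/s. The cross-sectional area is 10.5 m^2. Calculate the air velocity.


10.0857 m/s

Velocity = flow rate / cross-sectional area
= 105.9 / 10.5
= 10.0857 m/s


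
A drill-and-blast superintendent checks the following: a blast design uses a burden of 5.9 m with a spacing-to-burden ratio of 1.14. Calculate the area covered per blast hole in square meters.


First, find the spacing:
Spacing = burden * ratio = 5.9 * 1.14
= 6.726 m
Then, calculate the area:
Area = burden * spacing = 5.9 * 6.726
= 39.6834 m^2

39.6834 m^2


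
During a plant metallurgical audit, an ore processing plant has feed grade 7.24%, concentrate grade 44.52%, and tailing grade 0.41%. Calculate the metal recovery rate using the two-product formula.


Using the two-product formula:
R = 100 * c * (f - t) / (f * (c - t))
Numerator = 100 * 44.52 * (7.24 - 0.41)
= 100 * 44.52 * 6.83
= 30407.16
Denominator = 7.24 * (44.52 - 0.41)
= 7.24 * 44.11
= 319.3564
R = 30407.16 / 319.3564
= 95.2139%

95.2139%


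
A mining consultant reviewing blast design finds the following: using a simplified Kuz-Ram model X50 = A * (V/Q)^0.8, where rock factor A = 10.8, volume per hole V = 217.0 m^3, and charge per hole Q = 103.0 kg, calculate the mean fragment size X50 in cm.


19.603 cm

Compute V/Q:
V/Q = 217.0 / 103.0 = 2.106796117
Raise to the power 0.8:
(V/Q)^0.8 = 2.106796117^0.8 = 1.815089345
Multiply by A:
X50 = 10.8 * 1.815089345
= 19.603 cm


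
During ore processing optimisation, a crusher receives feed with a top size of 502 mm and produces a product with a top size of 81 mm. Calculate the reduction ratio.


Reduction ratio = feed size / product size
= 502 / 81
= 6.1975

6.1975


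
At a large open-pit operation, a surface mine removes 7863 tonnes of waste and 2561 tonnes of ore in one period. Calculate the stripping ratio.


Stripping ratio = waste tonnage / ore tonnage
= 7863 / 2561
= 3.0703

3.0703


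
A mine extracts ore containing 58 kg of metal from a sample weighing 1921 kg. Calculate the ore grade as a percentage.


3.0193%

Ore grade = (metal mass / ore mass) * 100
= (58 / 1921) * 100
= 0.03019260802 * 100
= 3.0193%


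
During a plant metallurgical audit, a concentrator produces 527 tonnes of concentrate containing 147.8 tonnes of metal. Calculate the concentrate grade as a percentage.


Grade = (metal in concentrate / concentrate mass) * 100
= (147.8 / 527) * 100
= 0.280455408 * 100
= 28.0455%

28.0455%


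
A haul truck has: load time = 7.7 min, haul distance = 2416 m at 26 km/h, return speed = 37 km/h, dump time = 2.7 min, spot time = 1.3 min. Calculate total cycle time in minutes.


21.1932 min

Convert haul speed to m/min: 26 * 1000/60 = 433.3333333 m/min
Haul time = 2416 / 433.3333333 = 5.575384615 min
Convert return speed to m/min: 37 * 1000/60 = 616.6666667 m/min
Return time = 2416 / 616.6666667 = 3.917837838 min
Total cycle time:
= 7.7 + 5.575384615 + 2.7 + 3.917837838 + 1.3
= 21.1932 min


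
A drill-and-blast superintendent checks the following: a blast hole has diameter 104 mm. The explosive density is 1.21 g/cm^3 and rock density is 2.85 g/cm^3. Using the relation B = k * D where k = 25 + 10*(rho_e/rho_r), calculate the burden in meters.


3.0415 m

First, compute k:
rho_e / rho_r = 1.21 / 2.85 = 0.4245614035
k = 25 + 10 * 0.4245614035 = 29.24561404
Then, compute burden:
B = k * D / 1000 = 29.24561404 * 104 / 1000
= 3041.54386 / 1000
= 3.0415 m


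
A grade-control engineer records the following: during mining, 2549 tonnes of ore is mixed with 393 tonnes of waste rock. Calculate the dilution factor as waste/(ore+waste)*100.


Total material = ore + waste
= 2549 + 393 = 2942 tonnes
Dilution = waste / total * 100
= 393 / 2942 * 100
= 0.1335825969 * 100
= 13.3583%

13.3583%


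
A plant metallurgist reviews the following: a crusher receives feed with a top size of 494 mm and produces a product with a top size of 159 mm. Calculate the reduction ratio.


Reduction ratio = feed size / product size
= 494 / 159
= 3.1069

3.1069


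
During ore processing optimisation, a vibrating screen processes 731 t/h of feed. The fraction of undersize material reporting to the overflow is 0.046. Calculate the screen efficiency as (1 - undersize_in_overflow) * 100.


95.4%

Screen efficiency = (1 - fraction of undersize in overflow) * 100
= (1 - 0.046) * 100
= 0.954 * 100
= 95.4%


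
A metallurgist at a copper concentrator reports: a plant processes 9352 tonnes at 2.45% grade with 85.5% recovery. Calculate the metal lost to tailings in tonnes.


33.223 tonnes

Total metal in feed:
= 9352 * 2.45 / 100 = 229.124 tonnes
Metal recovered:
= 229.124 * 85.5 / 100 = 195.90102 tonnes
Metal lost to tailings:
= 229.124 - 195.90102
= 33.223 tonnes


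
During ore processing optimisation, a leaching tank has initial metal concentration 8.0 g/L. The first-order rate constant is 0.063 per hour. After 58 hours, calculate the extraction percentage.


97.4113%

Compute the exponent:
-k * t = -0.063 * 58 = -3.654
Remaining concentration:
C = 8.0 * exp(-3.654)
= 8.0 * 0.02588737192
= 0.2070989753 g/L
Extracted = 8.0 - 0.2070989753 = 7.792901025 g/L
Extraction % = 7.792901025 / 8.0 * 100
= 97.4113%


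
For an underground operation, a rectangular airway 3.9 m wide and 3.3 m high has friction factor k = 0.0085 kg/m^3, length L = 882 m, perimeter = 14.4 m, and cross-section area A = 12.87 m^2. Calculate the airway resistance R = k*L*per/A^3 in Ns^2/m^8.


Compute the numerator:
k * L * per = 0.0085 * 882 * 14.4
= 107.9568
Compute the denominator:
A^3 = 12.87^3 = 2131.746903
Resistance:
R = 107.9568 / 2131.746903
= 0.0506 Ns^2/m^8

0.0506 Ns^2/m^8


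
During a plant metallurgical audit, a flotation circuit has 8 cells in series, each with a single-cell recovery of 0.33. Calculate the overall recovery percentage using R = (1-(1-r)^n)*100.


Complement of single-cell recovery:
1 - r = 1 - 0.33 = 0.67
Raise to power n:
(1 - r)^8 = 0.67^8 = 0.04060676776
Overall recovery:
R = (1 - 0.04060676776) * 100
= 95.9393%

95.9393%


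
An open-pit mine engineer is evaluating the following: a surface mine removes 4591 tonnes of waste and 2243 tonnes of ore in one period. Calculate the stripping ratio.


2.0468

Stripping ratio = waste tonnage / ore tonnage
= 4591 / 2243
= 2.0468


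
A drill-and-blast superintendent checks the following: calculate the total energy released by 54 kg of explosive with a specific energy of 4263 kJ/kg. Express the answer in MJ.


230.202 MJ

Energy = mass * specific_energy / 1000
= 54 * 4263 / 1000
= 230202 / 1000
= 230.202 MJ


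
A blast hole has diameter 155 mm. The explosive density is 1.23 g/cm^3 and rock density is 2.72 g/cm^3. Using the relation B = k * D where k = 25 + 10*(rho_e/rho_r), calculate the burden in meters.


First, compute k:
rho_e / rho_r = 1.23 / 2.72 = 0.4522058824
k = 25 + 10 * 0.4522058824 = 29.52205882
Then, compute burden:
B = k * D / 1000 = 29.52205882 * 155 / 1000
= 4575.919118 / 1000
= 4.5759 m

4.5759 m


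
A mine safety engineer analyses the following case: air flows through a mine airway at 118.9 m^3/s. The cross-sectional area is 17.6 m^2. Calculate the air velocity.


6.7557 m/s

Velocity = flow rate / cross-sectional area
= 118.9 / 17.6
= 6.7557 m/s


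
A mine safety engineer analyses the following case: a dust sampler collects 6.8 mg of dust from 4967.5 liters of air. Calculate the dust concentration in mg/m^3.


1.3689 mg/m^3

Convert liters to m^3: 1 m^3 = 1000 L
Concentration = mass / volume * 1000
= 6.8 / 4967.5 * 1000
= 0.001368897836 * 1000
= 1.3689 mg/m^3


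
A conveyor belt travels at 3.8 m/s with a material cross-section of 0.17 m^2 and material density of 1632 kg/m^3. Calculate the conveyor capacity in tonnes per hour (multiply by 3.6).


Volumetric flow = speed * area
= 3.8 * 0.17 = 0.646 m^3/s
Mass flow = volumetric * density
= 0.646 * 1632 = 1054.272 kg/s
Convert to t/h: multiply by 3.6
Capacity = 1054.272 * 3.6
= 3795.3792 t/h

3795.3792 t/h


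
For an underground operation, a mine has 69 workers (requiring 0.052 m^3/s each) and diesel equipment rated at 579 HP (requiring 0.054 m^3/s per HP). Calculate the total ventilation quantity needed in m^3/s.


Airflow for workers:
Q_people = 69 * 0.052 = 3.588 m^3/s
Airflow for diesel equipment:
Q_diesel = 579 * 0.054 = 31.266 m^3/s
Total ventilation:
Q_total = 3.588 + 31.266
= 34.854 m^3/s

34.854 m^3/s


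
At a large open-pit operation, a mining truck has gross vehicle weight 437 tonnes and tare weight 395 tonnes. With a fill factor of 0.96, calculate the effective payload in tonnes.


Maximum payload = gross - tare
= 437 - 395 = 42 tonnes
Effective payload = max payload * fill factor
= 42 * 0.96
= 40.32 tonnes

40.32 tonnes


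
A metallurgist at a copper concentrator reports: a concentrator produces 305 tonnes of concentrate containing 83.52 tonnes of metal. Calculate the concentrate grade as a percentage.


Grade = (metal in concentrate / concentrate mass) * 100
= (83.52 / 305) * 100
= 0.2738360656 * 100
= 27.3836%

27.3836%


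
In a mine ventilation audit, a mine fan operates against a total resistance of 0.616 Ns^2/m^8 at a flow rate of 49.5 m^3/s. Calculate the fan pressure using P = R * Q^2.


Compute Q^2:
Q^2 = 49.5^2 = 2450.25
Compute pressure:
P = R * Q^2 = 0.616 * 2450.25
= 1509.354 Pa

1509.354 Pa


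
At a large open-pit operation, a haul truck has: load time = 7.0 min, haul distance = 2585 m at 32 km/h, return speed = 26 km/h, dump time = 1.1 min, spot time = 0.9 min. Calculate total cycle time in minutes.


19.8123 min

Convert haul speed to m/min: 32 * 1000/60 = 533.3333333 m/min
Haul time = 2585 / 533.3333333 = 4.846875 min
Convert return speed to m/min: 26 * 1000/60 = 433.3333333 m/min
Return time = 2585 / 433.3333333 = 5.965384615 min
Total cycle time:
= 7.0 + 4.846875 + 1.1 + 5.965384615 + 0.9
= 19.8123 min


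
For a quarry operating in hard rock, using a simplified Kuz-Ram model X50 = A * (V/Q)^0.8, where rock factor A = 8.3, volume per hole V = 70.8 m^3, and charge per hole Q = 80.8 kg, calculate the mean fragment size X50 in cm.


Compute V/Q:
V/Q = 70.8 / 80.8 = 0.8762376238
Raise to the power 0.8:
(V/Q)^0.8 = 0.8762376238^0.8 = 0.8996995796
Multiply by A:
X50 = 8.3 * 0.8996995796
= 7.4675 cm

7.4675 cm


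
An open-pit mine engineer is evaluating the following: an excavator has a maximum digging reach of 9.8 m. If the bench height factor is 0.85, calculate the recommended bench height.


Bench height = reach * factor
= 9.8 * 0.85
= 8.33 m

8.33 m


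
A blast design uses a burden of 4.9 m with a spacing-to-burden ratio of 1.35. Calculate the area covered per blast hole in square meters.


32.4135 m^2

First, find the spacing:
Spacing = burden * ratio = 4.9 * 1.35
= 6.615 m
Then, calculate the area:
Area = burden * spacing = 4.9 * 6.615
= 32.4135 m^2


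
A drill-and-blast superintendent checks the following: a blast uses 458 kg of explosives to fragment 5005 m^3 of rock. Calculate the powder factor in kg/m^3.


0.0915 kg/m^3

Powder factor = explosive mass / rock volume
= 458 / 5005
= 0.0915 kg/m^3


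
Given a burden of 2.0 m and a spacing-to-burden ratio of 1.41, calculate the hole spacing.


2.82 m

Spacing = burden * ratio
= 2.0 * 1.41
= 2.82 m


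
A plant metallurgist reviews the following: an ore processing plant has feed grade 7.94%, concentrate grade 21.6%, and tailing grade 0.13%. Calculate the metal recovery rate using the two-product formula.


98.9583%

Using the two-product formula:
R = 100 * c * (f - t) / (f * (c - t))
Numerator = 100 * 21.6 * (7.94 - 0.13)
= 100 * 21.6 * 7.81
= 16869.6
Denominator = 7.94 * (21.6 - 0.13)
= 7.94 * 21.47
= 170.4718
R = 16869.6 / 170.4718
= 98.9583%


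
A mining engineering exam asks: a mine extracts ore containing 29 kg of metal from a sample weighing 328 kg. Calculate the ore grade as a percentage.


Ore grade = (metal mass / ore mass) * 100
= (29 / 328) * 100
= 0.08841463415 * 100
= 8.8415%

8.8415%


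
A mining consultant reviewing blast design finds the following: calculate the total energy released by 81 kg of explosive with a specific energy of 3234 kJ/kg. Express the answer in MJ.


Energy = mass * specific_energy / 1000
= 81 * 3234 / 1000
= 261954 / 1000
= 261.954 MJ

261.954 MJ


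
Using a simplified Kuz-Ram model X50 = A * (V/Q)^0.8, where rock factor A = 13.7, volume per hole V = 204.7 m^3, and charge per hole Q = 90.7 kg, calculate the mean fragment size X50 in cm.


Compute V/Q:
V/Q = 204.7 / 90.7 = 2.256890849
Raise to the power 0.8:
(V/Q)^0.8 = 2.256890849^0.8 = 1.917822655
Multiply by A:
X50 = 13.7 * 1.917822655
= 26.2742 cm

26.2742 cm


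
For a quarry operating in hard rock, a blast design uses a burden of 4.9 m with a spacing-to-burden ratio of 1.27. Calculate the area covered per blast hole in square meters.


First, find the spacing:
Spacing = burden * ratio = 4.9 * 1.27
= 6.223 m
Then, calculate the area:
Area = burden * spacing = 4.9 * 6.223
= 30.4927 m^2

30.4927 m^2


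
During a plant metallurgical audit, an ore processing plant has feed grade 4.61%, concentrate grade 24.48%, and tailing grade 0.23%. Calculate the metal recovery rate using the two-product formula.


95.912%

Using the two-product formula:
R = 100 * c * (f - t) / (f * (c - t))
Numerator = 100 * 24.48 * (4.61 - 0.23)
= 100 * 24.48 * 4.38
= 10722.24
Denominator = 4.61 * (24.48 - 0.23)
= 4.61 * 24.25
= 111.7925
R = 10722.24 / 111.7925
= 95.912%


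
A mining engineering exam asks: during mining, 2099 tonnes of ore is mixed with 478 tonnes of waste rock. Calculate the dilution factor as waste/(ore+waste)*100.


Total material = ore + waste
= 2099 + 478 = 2577 tonnes
Dilution = waste / total * 100
= 478 / 2577 * 100
= 0.1854870004 * 100
= 18.5487%

18.5487%


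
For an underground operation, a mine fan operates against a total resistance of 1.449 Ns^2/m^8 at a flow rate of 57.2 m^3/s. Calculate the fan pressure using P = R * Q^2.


Compute Q^2:
Q^2 = 57.2^2 = 3271.84
Compute pressure:
P = R * Q^2 = 1.449 * 3271.84
= 4740.8962 Pa

4740.8962 Pa


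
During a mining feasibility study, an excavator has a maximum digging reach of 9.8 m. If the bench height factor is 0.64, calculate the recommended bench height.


6.272 m

Bench height = reach * factor
= 9.8 * 0.64
= 6.272 m


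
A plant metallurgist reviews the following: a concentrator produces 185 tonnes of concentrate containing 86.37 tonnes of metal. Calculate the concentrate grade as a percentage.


Grade = (metal in concentrate / concentrate mass) * 100
= (86.37 / 185) * 100
= 0.4668648649 * 100
= 46.6865%

46.6865%


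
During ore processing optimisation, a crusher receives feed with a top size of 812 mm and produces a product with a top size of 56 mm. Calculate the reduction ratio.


14.5

Reduction ratio = feed size / product size
= 812 / 56
= 14.5


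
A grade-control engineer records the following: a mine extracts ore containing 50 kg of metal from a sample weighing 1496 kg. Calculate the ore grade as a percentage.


Ore grade = (metal mass / ore mass) * 100
= (50 / 1496) * 100
= 0.03342245989 * 100
= 3.3422%

3.3422%


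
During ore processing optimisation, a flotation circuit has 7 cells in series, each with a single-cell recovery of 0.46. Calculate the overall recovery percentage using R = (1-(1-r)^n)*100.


98.6611%

Complement of single-cell recovery:
1 - r = 1 - 0.46 = 0.54
Raise to power n:
(1 - r)^7 = 0.54^7 = 0.0133892521
Overall recovery:
R = (1 - 0.0133892521) * 100
= 98.6611%


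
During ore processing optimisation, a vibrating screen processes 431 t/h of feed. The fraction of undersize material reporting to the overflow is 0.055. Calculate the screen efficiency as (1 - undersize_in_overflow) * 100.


Screen efficiency = (1 - fraction of undersize in overflow) * 100
= (1 - 0.055) * 100
= 0.945 * 100
= 94.5%

94.5%


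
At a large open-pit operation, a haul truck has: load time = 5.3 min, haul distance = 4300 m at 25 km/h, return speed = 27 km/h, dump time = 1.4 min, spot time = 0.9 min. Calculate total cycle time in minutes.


27.4756 min

Convert haul speed to m/min: 25 * 1000/60 = 416.6666667 m/min
Haul time = 4300 / 416.6666667 = 10.32 min
Convert return speed to m/min: 27 * 1000/60 = 450 m/min
Return time = 4300 / 450 = 9.555555556 min
Total cycle time:
= 5.3 + 10.32 + 1.4 + 9.555555556 + 0.9
= 27.4756 min


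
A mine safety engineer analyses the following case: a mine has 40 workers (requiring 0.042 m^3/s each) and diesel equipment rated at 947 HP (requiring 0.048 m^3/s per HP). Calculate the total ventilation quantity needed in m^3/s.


Airflow for workers:
Q_people = 40 * 0.042 = 1.68 m^3/s
Airflow for diesel equipment:
Q_diesel = 947 * 0.048 = 45.456 m^3/s
Total ventilation:
Q_total = 1.68 + 45.456
= 47.136 m^3/s

47.136 m^3/s


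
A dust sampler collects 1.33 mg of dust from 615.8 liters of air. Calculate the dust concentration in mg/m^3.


Convert liters to m^3: 1 m^3 = 1000 L
Concentration = mass / volume * 1000
= 1.33 / 615.8 * 1000
= 0.00215979214 * 1000
= 2.1598 mg/m^3

2.1598 mg/m^3


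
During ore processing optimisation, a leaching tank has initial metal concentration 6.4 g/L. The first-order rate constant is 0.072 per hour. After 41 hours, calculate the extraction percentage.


Compute the exponent:
-k * t = -0.072 * 41 = -2.952
Remaining concentration:
C = 6.4 * exp(-2.952)
= 6.4 * 0.05223513115
= 0.3343048393 g/L
Extracted = 6.4 - 0.3343048393 = 6.065695161 g/L
Extraction % = 6.065695161 / 6.4 * 100
= 94.7765%

94.7765%


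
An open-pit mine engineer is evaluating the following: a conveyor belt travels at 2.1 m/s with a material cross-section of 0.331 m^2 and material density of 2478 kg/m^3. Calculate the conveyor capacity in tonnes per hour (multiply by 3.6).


6200.8481 t/h

Volumetric flow = speed * area
= 2.1 * 0.331 = 0.6951 m^3/s
Mass flow = volumetric * density
= 0.6951 * 2478 = 1722.4578 kg/s
Convert to t/h: multiply by 3.6
Capacity = 1722.4578 * 3.6
= 6200.8481 t/h


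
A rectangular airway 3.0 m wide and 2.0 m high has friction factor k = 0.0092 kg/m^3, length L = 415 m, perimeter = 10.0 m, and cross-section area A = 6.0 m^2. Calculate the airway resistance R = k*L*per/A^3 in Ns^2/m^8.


0.1768 Ns^2/m^8

Compute the numerator:
k * L * per = 0.0092 * 415 * 10.0
= 38.18
Compute the denominator:
A^3 = 6.0^3 = 216
Resistance:
R = 38.18 / 216
= 0.1768 Ns^2/m^8


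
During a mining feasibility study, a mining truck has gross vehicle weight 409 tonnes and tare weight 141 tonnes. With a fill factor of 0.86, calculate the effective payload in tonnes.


230.48 tonnes

Maximum payload = gross - tare
= 409 - 141 = 268 tonnes
Effective payload = max payload * fill factor
= 268 * 0.86
= 230.48 tonnes


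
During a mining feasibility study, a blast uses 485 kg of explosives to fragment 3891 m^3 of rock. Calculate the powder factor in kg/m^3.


0.1246 kg/m^3

Powder factor = explosive mass / rock volume
= 485 / 3891
= 0.1246 kg/m^3


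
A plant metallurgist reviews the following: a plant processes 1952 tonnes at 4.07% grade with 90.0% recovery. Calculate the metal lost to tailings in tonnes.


7.9446 tonnes

Total metal in feed:
= 1952 * 4.07 / 100 = 79.4464 tonnes
Metal recovered:
= 79.4464 * 90.0 / 100 = 71.50176 tonnes
Metal lost to tailings:
= 79.4464 - 71.50176
= 7.9446 tonnes


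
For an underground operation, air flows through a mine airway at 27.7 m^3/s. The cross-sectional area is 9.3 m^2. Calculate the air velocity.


Velocity = flow rate / cross-sectional area
= 27.7 / 9.3
= 2.9785 m/s

2.9785 m/s


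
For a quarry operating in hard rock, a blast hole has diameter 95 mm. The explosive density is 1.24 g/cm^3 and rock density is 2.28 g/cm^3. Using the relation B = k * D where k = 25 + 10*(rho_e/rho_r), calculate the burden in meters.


First, compute k:
rho_e / rho_r = 1.24 / 2.28 = 0.5438596491
k = 25 + 10 * 0.5438596491 = 30.43859649
Then, compute burden:
B = k * D / 1000 = 30.43859649 * 95 / 1000
= 2891.666667 / 1000
= 2.8917 m

2.8917 m


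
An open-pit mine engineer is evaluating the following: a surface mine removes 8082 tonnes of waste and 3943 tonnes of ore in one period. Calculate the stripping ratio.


Stripping ratio = waste tonnage / ore tonnage
= 8082 / 3943
= 2.0497

2.0497


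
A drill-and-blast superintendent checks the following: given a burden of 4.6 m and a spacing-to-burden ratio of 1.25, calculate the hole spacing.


5.75 m

Spacing = burden * ratio
= 4.6 * 1.25
= 5.75 m


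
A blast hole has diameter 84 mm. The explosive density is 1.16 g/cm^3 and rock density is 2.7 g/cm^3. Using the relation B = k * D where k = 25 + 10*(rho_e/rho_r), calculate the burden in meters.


First, compute k:
rho_e / rho_r = 1.16 / 2.7 = 0.4296296296
k = 25 + 10 * 0.4296296296 = 29.2962963
Then, compute burden:
B = k * D / 1000 = 29.2962963 * 84 / 1000
= 2460.888889 / 1000
= 2.4609 m

2.4609 m


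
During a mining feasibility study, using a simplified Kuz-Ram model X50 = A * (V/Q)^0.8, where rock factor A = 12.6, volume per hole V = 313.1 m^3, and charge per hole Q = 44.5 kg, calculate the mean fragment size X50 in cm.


Compute V/Q:
V/Q = 313.1 / 44.5 = 7.035955056
Raise to the power 0.8:
(V/Q)^0.8 = 7.035955056^0.8 = 4.762757234
Multiply by A:
X50 = 12.6 * 4.762757234
= 60.0107 cm

60.0107 cm


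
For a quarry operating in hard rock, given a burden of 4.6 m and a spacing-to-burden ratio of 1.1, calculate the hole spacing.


Spacing = burden * ratio
= 4.6 * 1.1
= 5.06 m

5.06 m


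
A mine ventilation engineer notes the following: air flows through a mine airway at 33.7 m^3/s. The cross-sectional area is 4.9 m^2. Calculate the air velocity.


6.8776 m/s

Velocity = flow rate / cross-sectional area
= 33.7 / 4.9
= 6.8776 m/s


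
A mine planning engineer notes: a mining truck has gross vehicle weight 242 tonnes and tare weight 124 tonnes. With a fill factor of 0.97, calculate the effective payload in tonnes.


Maximum payload = gross - tare
= 242 - 124 = 118 tonnes
Effective payload = max payload * fill factor
= 118 * 0.97
= 114.46 tonnes

114.46 tonnes


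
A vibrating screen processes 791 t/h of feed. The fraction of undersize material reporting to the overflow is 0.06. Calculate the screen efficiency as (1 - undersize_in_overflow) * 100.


Screen efficiency = (1 - fraction of undersize in overflow) * 100
= (1 - 0.06) * 100
= 0.94 * 100
= 94.0%

94.0%


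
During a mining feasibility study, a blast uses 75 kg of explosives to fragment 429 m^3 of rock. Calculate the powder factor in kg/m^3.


Powder factor = explosive mass / rock volume
= 75 / 429
= 0.1748 kg/m^3

0.1748 kg/m^3


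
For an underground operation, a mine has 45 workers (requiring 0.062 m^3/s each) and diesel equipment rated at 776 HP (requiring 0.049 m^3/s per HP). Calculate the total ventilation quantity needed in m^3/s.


Airflow for workers:
Q_people = 45 * 0.062 = 2.79 m^3/s
Airflow for diesel equipment:
Q_diesel = 776 * 0.049 = 38.024 m^3/s
Total ventilation:
Q_total = 2.79 + 38.024
= 40.814 m^3/s

40.814 m^3/s


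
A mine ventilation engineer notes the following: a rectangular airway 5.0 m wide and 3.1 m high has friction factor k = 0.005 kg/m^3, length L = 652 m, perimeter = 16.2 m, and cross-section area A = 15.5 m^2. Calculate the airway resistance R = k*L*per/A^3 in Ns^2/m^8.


Compute the numerator:
k * L * per = 0.005 * 652 * 16.2
= 52.812
Compute the denominator:
A^3 = 15.5^3 = 3723.875
Resistance:
R = 52.812 / 3723.875
= 0.0142 Ns^2/m^8

0.0142 Ns^2/m^8


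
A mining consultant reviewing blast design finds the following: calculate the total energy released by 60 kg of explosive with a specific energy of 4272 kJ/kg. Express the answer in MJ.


256.32 MJ

Energy = mass * specific_energy / 1000
= 60 * 4272 / 1000
= 256320 / 1000
= 256.32 MJ


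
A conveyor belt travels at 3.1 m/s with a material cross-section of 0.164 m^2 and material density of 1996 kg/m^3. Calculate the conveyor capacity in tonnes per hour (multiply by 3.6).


Volumetric flow = speed * area
= 3.1 * 0.164 = 0.5084 m^3/s
Mass flow = volumetric * density
= 0.5084 * 1996 = 1014.7664 kg/s
Convert to t/h: multiply by 3.6
Capacity = 1014.7664 * 3.6
= 3653.159 t/h

3653.159 t/h


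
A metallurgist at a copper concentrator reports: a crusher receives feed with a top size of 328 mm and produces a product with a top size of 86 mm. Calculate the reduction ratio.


3.814

Reduction ratio = feed size / product size
= 328 / 86
= 3.814


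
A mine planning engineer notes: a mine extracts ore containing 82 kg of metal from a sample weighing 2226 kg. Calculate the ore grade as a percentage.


3.6837%

Ore grade = (metal mass / ore mass) * 100
= (82 / 2226) * 100
= 0.03683737646 * 100
= 3.6837%


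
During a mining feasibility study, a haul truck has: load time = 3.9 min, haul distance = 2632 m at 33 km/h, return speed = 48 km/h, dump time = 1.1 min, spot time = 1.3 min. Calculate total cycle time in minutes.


14.3755 min

Convert haul speed to m/min: 33 * 1000/60 = 550 m/min
Haul time = 2632 / 550 = 4.785454545 min
Convert return speed to m/min: 48 * 1000/60 = 800 m/min
Return time = 2632 / 800 = 3.29 min
Total cycle time:
= 3.9 + 4.785454545 + 1.1 + 3.29 + 1.3
= 14.3755 min


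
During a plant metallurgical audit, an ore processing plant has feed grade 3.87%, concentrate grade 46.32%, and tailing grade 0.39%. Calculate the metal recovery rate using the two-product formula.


90.686%

Using the two-product formula:
R = 100 * c * (f - t) / (f * (c - t))
Numerator = 100 * 46.32 * (3.87 - 0.39)
= 100 * 46.32 * 3.48
= 16119.36
Denominator = 3.87 * (46.32 - 0.39)
= 3.87 * 45.93
= 177.7491
R = 16119.36 / 177.7491
= 90.686%


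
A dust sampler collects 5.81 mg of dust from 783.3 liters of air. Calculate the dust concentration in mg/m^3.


7.4173 mg/m^3

Convert liters to m^3: 1 m^3 = 1000 L
Concentration = mass / volume * 1000
= 5.81 / 783.3 * 1000
= 0.007417336908 * 1000
= 7.4173 mg/m^3


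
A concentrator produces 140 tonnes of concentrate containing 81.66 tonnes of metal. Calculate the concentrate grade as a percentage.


58.3286%

Grade = (metal in concentrate / concentrate mass) * 100
= (81.66 / 140) * 100
= 0.5832857143 * 100
= 58.3286%


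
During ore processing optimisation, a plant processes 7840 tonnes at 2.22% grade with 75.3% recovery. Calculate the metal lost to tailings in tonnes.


Total metal in feed:
= 7840 * 2.22 / 100 = 174.048 tonnes
Metal recovered:
= 174.048 * 75.3 / 100 = 131.058144 tonnes
Metal lost to tailings:
= 174.048 - 131.058144
= 42.9899 tonnes

42.9899 tonnes


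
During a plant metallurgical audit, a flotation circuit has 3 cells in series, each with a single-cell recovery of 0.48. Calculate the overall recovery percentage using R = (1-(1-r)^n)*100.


Complement of single-cell recovery:
1 - r = 1 - 0.48 = 0.52
Raise to power n:
(1 - r)^3 = 0.52^3 = 0.140608
Overall recovery:
R = (1 - 0.140608) * 100
= 85.9392%

85.9392%


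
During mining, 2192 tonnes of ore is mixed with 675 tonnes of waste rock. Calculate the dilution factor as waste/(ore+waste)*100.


Total material = ore + waste
= 2192 + 675 = 2867 tonnes
Dilution = waste / total * 100
= 675 / 2867 * 100
= 0.2354377398 * 100
= 23.5438%

23.5438%


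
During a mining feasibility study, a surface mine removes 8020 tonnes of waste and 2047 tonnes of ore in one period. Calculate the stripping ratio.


Stripping ratio = waste tonnage / ore tonnage
= 8020 / 2047
= 3.9179

3.9179


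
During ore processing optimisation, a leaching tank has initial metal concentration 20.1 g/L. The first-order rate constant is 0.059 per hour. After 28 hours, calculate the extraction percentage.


Compute the exponent:
-k * t = -0.059 * 28 = -1.652
Remaining concentration:
C = 20.1 * exp(-1.652)
= 20.1 * 0.1916661926
= 3.852490472 g/L
Extracted = 20.1 - 3.852490472 = 16.24750953 g/L
Extraction % = 16.24750953 / 20.1 * 100
= 80.8334%

80.8334%


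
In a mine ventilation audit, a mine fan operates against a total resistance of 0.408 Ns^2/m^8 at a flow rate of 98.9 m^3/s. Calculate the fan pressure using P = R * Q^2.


3990.7337 Pa

Compute Q^2:
Q^2 = 98.9^2 = 9781.21
Compute pressure:
P = R * Q^2 = 0.408 * 9781.21
= 3990.7337 Pa


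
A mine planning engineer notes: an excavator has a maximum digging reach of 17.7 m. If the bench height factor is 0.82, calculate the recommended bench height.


Bench height = reach * factor
= 17.7 * 0.82
= 14.514 m

14.514 m


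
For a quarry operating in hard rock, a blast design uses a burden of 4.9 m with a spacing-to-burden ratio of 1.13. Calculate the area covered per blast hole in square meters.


First, find the spacing:
Spacing = burden * ratio = 4.9 * 1.13
= 5.537 m
Then, calculate the area:
Area = burden * spacing = 4.9 * 5.537
= 27.1313 m^2

27.1313 m^2


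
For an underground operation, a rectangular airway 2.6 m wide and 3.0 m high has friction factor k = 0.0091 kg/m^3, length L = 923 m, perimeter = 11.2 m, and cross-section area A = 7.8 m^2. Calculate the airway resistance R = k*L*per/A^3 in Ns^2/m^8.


Compute the numerator:
k * L * per = 0.0091 * 923 * 11.2
= 94.07216
Compute the denominator:
A^3 = 7.8^3 = 474.552
Resistance:
R = 94.07216 / 474.552
= 0.1982 Ns^2/m^8

0.1982 Ns^2/m^8


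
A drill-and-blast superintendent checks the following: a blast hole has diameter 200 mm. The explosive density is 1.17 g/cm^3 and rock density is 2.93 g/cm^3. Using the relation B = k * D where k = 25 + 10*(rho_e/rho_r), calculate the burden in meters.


First, compute k:
rho_e / rho_r = 1.17 / 2.93 = 0.3993174061
k = 25 + 10 * 0.3993174061 = 28.99317406
Then, compute burden:
B = k * D / 1000 = 28.99317406 * 200 / 1000
= 5798.634812 / 1000
= 5.7986 m

5.7986 m


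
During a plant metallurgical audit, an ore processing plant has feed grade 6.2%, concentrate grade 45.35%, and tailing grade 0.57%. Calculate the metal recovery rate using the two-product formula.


91.9623%

Using the two-product formula:
R = 100 * c * (f - t) / (f * (c - t))
Numerator = 100 * 45.35 * (6.2 - 0.57)
= 100 * 45.35 * 5.63
= 25532.05
Denominator = 6.2 * (45.35 - 0.57)
= 6.2 * 44.78
= 277.636
R = 25532.05 / 277.636
= 91.9623%


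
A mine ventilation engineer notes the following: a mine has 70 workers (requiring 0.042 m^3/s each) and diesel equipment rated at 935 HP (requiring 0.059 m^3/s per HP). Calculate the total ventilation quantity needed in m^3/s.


Airflow for workers:
Q_people = 70 * 0.042 = 2.94 m^3/s
Airflow for diesel equipment:
Q_diesel = 935 * 0.059 = 55.165 m^3/s
Total ventilation:
Q_total = 2.94 + 55.165
= 58.105 m^3/s

58.105 m^3/s


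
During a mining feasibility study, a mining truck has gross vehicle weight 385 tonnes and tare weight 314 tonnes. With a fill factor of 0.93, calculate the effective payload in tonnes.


Maximum payload = gross - tare
= 385 - 314 = 71 tonnes
Effective payload = max payload * fill factor
= 71 * 0.93
= 66.03 tonnes

66.03 tonnes


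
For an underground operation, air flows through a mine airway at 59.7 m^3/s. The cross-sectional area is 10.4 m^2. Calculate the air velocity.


5.7404 m/s

Velocity = flow rate / cross-sectional area
= 59.7 / 10.4
= 5.7404 m/s


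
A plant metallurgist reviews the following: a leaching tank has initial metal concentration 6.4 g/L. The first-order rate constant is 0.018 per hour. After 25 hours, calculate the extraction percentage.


Compute the exponent:
-k * t = -0.018 * 25 = -0.45
Remaining concentration:
C = 6.4 * exp(-0.45)
= 6.4 * 0.6376281516
= 4.08082017 g/L
Extracted = 6.4 - 4.08082017 = 2.31917983 g/L
Extraction % = 2.31917983 / 6.4 * 100
= 36.2372%

36.2372%


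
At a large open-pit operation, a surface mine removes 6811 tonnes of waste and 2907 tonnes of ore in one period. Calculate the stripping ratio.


2.343

Stripping ratio = waste tonnage / ore tonnage
= 6811 / 2907
= 2.343


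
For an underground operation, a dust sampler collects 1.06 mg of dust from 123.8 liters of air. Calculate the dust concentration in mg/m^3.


Convert liters to m^3: 1 m^3 = 1000 L
Concentration = mass / volume * 1000
= 1.06 / 123.8 * 1000
= 0.008562197092 * 1000
= 8.5622 mg/m^3

8.5622 mg/m^3


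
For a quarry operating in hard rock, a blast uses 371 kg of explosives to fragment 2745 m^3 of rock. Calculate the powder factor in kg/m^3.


Powder factor = explosive mass / rock volume
= 371 / 2745
= 0.1352 kg/m^3

0.1352 kg/m^3


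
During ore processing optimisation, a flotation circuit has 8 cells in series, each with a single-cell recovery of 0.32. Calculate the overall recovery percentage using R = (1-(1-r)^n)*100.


95.4284%

Complement of single-cell recovery:
1 - r = 1 - 0.32 = 0.68
Raise to power n:
(1 - r)^8 = 0.68^8 = 0.04571632397
Overall recovery:
R = (1 - 0.04571632397) * 100
= 95.4284%


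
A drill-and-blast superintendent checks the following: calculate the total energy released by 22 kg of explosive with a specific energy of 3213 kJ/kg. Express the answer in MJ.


70.686 MJ

Energy = mass * specific_energy / 1000
= 22 * 3213 / 1000
= 70686 / 1000
= 70.686 MJ


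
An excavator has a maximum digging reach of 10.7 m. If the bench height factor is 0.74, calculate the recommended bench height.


7.918 m

Bench height = reach * factor
= 10.7 * 0.74
= 7.918 m


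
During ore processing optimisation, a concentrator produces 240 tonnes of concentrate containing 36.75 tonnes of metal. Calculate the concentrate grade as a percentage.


Grade = (metal in concentrate / concentrate mass) * 100
= (36.75 / 240) * 100
= 0.153125 * 100
= 15.3125%

15.3125%


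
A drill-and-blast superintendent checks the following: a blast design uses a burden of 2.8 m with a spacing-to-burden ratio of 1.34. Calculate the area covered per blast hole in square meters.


First, find the spacing:
Spacing = burden * ratio = 2.8 * 1.34
= 3.752 m
Then, calculate the area:
Area = burden * spacing = 2.8 * 3.752
= 10.5056 m^2

10.5056 m^2


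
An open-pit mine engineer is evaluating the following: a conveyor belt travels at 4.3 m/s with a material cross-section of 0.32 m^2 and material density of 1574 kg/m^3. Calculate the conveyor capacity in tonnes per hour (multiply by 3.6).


7796.9664 t/h

Volumetric flow = speed * area
= 4.3 * 0.32 = 1.376 m^3/s
Mass flow = volumetric * density
= 1.376 * 1574 = 2165.824 kg/s
Convert to t/h: multiply by 3.6
Capacity = 2165.824 * 3.6
= 7796.9664 t/h


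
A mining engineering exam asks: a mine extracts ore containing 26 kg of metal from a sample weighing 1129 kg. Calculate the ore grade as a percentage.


Ore grade = (metal mass / ore mass) * 100
= (26 / 1129) * 100
= 0.02302922941 * 100
= 2.3029%

2.3029%


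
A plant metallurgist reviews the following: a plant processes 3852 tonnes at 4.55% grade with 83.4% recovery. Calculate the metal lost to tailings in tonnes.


Total metal in feed:
= 3852 * 4.55 / 100 = 175.266 tonnes
Metal recovered:
= 175.266 * 83.4 / 100 = 146.171844 tonnes
Metal lost to tailings:
= 175.266 - 146.171844
= 29.0942 tonnes

29.0942 tonnes


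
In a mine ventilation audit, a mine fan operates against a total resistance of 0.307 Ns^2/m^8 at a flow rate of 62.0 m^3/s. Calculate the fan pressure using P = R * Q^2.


Compute Q^2:
Q^2 = 62.0^2 = 3844.0
Compute pressure:
P = R * Q^2 = 0.307 * 3844.0
= 1180.108 Pa

1180.108 Pa


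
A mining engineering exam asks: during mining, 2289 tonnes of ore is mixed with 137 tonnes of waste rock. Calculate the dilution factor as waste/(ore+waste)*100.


5.6472%

Total material = ore + waste
= 2289 + 137 = 2426 tonnes
Dilution = waste / total * 100
= 137 / 2426 * 100
= 0.05647155812 * 100
= 5.6472%


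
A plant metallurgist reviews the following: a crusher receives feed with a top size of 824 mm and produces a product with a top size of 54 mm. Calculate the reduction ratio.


Reduction ratio = feed size / product size
= 824 / 54
= 15.2593

15.2593


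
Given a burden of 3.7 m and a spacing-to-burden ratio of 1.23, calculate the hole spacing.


4.551 m

Spacing = burden * ratio
= 3.7 * 1.23
= 4.551 m


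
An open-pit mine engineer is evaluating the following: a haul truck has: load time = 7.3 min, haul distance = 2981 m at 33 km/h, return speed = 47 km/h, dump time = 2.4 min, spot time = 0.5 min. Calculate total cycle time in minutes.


19.4255 min

Convert haul speed to m/min: 33 * 1000/60 = 550 m/min
Haul time = 2981 / 550 = 5.42 min
Convert return speed to m/min: 47 * 1000/60 = 783.3333333 m/min
Return time = 2981 / 783.3333333 = 3.805531915 min
Total cycle time:
= 7.3 + 5.42 + 2.4 + 3.805531915 + 0.5
= 19.4255 min


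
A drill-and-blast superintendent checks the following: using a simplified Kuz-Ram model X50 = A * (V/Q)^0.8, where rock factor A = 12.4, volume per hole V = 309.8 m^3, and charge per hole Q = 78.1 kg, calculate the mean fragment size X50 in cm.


Compute V/Q:
V/Q = 309.8 / 78.1 = 3.966709347
Raise to the power 0.8:
(V/Q)^0.8 = 3.966709347^0.8 = 3.011232601
Multiply by A:
X50 = 12.4 * 3.011232601
= 37.3393 cm

37.3393 cm


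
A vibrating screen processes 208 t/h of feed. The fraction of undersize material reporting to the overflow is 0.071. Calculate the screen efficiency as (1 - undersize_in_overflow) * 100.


Screen efficiency = (1 - fraction of undersize in overflow) * 100
= (1 - 0.071) * 100
= 0.929 * 100
= 92.9%

92.9%


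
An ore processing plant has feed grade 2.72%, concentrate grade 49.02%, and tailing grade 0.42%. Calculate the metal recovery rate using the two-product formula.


85.2896%

Using the two-product formula:
R = 100 * c * (f - t) / (f * (c - t))
Numerator = 100 * 49.02 * (2.72 - 0.42)
= 100 * 49.02 * 2.3
= 11274.6
Denominator = 2.72 * (49.02 - 0.42)
= 2.72 * 48.6
= 132.192
R = 11274.6 / 132.192
= 85.2896%


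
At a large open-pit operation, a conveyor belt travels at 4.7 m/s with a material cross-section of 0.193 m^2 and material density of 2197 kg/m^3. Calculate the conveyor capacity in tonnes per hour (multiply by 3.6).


7174.4353 t/h

Volumetric flow = speed * area
= 4.7 * 0.193 = 0.9071 m^3/s
Mass flow = volumetric * density
= 0.9071 * 2197 = 1992.8987 kg/s
Convert to t/h: multiply by 3.6
Capacity = 1992.8987 * 3.6
= 7174.4353 t/h


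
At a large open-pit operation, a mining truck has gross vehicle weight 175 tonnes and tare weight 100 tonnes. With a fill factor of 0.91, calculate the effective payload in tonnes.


68.25 tonnes

Maximum payload = gross - tare
= 175 - 100 = 75 tonnes
Effective payload = max payload * fill factor
= 75 * 0.91
= 68.25 tonnes


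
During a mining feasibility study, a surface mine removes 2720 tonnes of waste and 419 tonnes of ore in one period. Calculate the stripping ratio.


6.4916

Stripping ratio = waste tonnage / ore tonnage
= 2720 / 419
= 6.4916
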